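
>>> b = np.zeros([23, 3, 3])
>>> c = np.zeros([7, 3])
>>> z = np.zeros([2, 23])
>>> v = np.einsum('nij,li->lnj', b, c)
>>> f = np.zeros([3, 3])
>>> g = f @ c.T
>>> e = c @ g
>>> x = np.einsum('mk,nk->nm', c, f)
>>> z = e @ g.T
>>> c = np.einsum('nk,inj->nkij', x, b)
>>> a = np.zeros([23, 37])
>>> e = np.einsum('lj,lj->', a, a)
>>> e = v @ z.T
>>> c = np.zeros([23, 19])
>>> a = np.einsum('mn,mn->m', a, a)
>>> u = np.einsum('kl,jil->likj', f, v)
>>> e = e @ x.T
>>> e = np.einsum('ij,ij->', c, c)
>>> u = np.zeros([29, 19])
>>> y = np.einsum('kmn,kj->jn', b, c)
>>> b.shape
(23, 3, 3)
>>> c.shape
(23, 19)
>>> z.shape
(7, 3)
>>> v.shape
(7, 23, 3)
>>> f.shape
(3, 3)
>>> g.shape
(3, 7)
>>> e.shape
()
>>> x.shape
(3, 7)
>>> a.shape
(23,)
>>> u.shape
(29, 19)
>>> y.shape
(19, 3)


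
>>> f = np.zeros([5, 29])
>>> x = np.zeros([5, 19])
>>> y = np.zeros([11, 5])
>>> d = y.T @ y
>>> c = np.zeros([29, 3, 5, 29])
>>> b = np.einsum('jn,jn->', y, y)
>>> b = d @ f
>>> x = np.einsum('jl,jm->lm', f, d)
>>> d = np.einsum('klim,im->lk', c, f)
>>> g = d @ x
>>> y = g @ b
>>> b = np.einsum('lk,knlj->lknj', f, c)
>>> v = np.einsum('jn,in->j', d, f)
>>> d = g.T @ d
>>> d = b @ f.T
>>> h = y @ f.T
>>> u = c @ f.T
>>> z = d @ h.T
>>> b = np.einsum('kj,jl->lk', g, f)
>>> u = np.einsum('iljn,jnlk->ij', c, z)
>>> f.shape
(5, 29)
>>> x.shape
(29, 5)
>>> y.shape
(3, 29)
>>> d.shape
(5, 29, 3, 5)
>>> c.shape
(29, 3, 5, 29)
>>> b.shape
(29, 3)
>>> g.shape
(3, 5)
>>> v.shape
(3,)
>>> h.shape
(3, 5)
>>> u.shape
(29, 5)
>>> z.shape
(5, 29, 3, 3)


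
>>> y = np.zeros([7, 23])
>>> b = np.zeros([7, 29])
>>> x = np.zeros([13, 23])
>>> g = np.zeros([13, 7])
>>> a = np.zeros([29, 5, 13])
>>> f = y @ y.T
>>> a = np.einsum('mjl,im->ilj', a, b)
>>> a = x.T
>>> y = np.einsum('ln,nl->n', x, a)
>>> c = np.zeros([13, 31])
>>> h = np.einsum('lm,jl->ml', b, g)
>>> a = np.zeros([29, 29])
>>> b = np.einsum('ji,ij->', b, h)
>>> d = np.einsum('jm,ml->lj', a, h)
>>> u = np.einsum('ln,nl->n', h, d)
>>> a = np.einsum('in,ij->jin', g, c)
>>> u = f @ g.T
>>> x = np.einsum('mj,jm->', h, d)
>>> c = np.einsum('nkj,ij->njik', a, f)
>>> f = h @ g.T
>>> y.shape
(23,)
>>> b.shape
()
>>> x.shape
()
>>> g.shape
(13, 7)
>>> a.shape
(31, 13, 7)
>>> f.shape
(29, 13)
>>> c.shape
(31, 7, 7, 13)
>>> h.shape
(29, 7)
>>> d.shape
(7, 29)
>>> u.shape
(7, 13)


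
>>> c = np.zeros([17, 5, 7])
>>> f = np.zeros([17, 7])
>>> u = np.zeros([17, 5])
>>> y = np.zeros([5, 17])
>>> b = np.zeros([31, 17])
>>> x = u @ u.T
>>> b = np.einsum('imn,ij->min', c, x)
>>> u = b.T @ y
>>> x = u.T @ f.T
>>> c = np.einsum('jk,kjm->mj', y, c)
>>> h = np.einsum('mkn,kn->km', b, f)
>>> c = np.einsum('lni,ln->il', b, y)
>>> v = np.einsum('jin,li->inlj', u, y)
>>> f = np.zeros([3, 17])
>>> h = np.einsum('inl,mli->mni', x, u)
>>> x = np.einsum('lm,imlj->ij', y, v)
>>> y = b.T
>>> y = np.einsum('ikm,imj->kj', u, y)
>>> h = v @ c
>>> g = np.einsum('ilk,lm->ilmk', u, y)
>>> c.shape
(7, 5)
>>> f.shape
(3, 17)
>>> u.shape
(7, 17, 17)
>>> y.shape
(17, 5)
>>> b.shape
(5, 17, 7)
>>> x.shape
(17, 7)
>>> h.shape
(17, 17, 5, 5)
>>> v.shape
(17, 17, 5, 7)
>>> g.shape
(7, 17, 5, 17)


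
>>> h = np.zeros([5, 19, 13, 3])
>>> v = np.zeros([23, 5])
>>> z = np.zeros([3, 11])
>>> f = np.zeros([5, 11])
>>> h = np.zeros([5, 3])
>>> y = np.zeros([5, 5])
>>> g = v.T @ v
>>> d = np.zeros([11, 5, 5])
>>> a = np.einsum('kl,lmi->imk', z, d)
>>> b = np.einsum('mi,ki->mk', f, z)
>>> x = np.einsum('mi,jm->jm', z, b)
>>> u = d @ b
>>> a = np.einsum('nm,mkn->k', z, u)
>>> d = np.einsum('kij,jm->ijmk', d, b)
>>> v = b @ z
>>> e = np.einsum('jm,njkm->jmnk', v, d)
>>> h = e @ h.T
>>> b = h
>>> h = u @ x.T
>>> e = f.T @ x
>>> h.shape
(11, 5, 5)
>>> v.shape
(5, 11)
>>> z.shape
(3, 11)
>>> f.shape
(5, 11)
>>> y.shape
(5, 5)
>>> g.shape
(5, 5)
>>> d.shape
(5, 5, 3, 11)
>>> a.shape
(5,)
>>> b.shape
(5, 11, 5, 5)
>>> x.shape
(5, 3)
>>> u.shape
(11, 5, 3)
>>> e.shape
(11, 3)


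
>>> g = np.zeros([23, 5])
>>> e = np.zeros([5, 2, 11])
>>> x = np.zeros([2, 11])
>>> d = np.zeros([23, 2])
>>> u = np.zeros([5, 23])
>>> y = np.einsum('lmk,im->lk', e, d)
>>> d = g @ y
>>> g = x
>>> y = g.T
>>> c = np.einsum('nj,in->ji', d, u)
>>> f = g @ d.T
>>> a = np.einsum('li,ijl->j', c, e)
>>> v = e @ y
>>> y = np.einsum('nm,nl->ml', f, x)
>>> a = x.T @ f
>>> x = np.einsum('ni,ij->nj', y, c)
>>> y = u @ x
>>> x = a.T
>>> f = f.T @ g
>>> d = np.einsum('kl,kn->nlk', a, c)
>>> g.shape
(2, 11)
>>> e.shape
(5, 2, 11)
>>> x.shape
(23, 11)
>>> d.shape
(5, 23, 11)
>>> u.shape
(5, 23)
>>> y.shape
(5, 5)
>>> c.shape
(11, 5)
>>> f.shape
(23, 11)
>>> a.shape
(11, 23)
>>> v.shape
(5, 2, 2)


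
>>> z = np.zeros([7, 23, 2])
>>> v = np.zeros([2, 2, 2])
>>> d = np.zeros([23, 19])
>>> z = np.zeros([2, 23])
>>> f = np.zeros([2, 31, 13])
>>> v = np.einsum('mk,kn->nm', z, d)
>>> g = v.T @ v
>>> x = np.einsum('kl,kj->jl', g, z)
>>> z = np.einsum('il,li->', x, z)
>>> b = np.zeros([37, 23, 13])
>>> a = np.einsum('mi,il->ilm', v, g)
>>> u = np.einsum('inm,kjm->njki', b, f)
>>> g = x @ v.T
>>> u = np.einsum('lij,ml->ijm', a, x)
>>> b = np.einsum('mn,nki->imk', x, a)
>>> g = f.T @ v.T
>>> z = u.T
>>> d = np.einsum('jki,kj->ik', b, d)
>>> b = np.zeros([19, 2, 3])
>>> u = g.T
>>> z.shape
(23, 19, 2)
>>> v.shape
(19, 2)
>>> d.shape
(2, 23)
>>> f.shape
(2, 31, 13)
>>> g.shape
(13, 31, 19)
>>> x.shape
(23, 2)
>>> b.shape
(19, 2, 3)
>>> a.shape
(2, 2, 19)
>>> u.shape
(19, 31, 13)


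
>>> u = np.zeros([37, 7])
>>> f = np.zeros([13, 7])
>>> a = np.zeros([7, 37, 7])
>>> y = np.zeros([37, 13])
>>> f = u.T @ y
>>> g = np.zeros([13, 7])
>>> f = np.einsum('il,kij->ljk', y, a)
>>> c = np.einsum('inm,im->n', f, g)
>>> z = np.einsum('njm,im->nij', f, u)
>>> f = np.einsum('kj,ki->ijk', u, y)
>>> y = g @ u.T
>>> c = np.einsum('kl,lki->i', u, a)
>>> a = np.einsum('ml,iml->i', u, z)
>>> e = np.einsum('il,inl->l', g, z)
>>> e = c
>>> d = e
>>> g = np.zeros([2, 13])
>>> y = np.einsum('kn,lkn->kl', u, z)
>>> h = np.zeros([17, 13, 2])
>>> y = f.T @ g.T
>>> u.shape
(37, 7)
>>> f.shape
(13, 7, 37)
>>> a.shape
(13,)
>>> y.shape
(37, 7, 2)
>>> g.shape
(2, 13)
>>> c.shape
(7,)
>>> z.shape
(13, 37, 7)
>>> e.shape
(7,)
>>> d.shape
(7,)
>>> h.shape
(17, 13, 2)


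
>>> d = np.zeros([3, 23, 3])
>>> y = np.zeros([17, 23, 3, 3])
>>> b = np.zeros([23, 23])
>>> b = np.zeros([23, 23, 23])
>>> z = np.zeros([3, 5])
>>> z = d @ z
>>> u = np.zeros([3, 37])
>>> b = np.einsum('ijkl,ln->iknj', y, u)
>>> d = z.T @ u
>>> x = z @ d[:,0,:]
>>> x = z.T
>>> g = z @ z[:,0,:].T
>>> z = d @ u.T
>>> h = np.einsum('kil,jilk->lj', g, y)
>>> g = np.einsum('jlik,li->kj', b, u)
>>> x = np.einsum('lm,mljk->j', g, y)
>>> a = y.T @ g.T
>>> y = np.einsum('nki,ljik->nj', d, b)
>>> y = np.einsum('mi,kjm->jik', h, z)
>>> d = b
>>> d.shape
(17, 3, 37, 23)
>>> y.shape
(23, 17, 5)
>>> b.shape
(17, 3, 37, 23)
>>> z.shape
(5, 23, 3)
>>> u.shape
(3, 37)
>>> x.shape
(3,)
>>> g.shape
(23, 17)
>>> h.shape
(3, 17)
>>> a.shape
(3, 3, 23, 23)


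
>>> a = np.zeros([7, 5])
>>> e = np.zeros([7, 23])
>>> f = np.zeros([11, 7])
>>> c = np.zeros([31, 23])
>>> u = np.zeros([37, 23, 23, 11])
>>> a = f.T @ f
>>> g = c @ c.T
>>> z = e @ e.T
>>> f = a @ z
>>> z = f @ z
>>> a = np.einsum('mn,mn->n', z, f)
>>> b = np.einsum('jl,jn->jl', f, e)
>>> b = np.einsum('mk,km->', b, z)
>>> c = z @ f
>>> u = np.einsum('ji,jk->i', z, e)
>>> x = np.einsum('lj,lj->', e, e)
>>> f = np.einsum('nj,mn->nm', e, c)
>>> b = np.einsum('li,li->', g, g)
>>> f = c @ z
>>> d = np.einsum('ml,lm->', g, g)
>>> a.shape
(7,)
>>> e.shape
(7, 23)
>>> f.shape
(7, 7)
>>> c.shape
(7, 7)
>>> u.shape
(7,)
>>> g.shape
(31, 31)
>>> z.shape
(7, 7)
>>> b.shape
()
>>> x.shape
()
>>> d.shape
()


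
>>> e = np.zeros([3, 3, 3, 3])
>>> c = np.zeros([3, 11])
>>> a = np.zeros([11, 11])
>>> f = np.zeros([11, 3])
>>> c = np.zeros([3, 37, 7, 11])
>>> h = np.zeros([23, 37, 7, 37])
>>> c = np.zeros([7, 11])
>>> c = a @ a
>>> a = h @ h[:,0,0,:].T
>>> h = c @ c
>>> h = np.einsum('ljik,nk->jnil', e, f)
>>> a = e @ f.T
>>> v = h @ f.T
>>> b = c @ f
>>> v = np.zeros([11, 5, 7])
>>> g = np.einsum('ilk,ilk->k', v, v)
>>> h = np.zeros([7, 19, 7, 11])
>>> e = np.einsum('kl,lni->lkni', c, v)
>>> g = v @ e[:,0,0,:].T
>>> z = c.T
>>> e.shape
(11, 11, 5, 7)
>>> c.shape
(11, 11)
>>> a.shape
(3, 3, 3, 11)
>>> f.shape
(11, 3)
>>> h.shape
(7, 19, 7, 11)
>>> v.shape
(11, 5, 7)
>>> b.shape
(11, 3)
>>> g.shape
(11, 5, 11)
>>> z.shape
(11, 11)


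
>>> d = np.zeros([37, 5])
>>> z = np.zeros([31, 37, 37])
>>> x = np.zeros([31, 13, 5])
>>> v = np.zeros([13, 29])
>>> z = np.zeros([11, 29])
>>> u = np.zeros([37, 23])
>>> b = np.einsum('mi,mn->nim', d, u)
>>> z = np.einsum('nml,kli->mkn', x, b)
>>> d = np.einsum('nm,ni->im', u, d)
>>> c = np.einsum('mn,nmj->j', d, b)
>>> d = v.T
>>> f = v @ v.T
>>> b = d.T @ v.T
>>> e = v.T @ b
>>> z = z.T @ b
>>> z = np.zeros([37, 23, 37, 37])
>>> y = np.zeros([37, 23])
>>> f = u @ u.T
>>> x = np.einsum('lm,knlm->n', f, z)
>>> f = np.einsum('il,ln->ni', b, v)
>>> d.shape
(29, 13)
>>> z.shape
(37, 23, 37, 37)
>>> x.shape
(23,)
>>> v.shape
(13, 29)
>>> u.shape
(37, 23)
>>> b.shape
(13, 13)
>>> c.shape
(37,)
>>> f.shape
(29, 13)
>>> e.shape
(29, 13)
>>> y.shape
(37, 23)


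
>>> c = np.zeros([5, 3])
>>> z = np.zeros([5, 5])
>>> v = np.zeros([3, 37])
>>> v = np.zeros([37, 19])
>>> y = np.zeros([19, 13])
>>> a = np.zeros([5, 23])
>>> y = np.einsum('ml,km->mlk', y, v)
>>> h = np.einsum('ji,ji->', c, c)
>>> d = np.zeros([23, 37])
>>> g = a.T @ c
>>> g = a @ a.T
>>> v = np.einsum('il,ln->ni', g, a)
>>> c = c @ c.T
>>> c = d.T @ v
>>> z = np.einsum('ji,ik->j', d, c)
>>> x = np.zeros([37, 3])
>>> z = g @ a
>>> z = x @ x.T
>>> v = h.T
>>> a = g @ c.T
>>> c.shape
(37, 5)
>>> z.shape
(37, 37)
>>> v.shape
()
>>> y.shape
(19, 13, 37)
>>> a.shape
(5, 37)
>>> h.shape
()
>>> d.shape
(23, 37)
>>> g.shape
(5, 5)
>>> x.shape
(37, 3)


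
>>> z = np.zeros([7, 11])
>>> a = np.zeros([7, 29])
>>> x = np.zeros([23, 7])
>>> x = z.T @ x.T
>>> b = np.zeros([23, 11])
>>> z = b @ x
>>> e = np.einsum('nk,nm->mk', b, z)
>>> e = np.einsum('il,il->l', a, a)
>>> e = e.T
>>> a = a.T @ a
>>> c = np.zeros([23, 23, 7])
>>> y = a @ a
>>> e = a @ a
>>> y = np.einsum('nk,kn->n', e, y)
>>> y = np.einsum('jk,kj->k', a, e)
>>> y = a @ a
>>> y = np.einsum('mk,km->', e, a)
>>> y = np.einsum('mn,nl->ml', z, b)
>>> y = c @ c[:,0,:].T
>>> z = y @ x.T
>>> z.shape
(23, 23, 11)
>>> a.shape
(29, 29)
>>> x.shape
(11, 23)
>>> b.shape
(23, 11)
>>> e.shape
(29, 29)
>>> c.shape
(23, 23, 7)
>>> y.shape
(23, 23, 23)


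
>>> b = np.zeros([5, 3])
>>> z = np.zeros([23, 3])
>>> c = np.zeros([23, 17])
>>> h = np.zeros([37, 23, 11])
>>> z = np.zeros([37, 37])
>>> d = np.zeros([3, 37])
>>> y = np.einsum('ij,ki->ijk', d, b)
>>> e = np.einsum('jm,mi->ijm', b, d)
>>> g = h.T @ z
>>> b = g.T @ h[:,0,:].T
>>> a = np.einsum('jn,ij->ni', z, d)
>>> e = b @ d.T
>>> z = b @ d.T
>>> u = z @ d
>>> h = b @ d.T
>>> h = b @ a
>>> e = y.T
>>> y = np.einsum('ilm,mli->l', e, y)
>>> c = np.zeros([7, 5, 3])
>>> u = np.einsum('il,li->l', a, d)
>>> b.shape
(37, 23, 37)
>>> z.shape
(37, 23, 3)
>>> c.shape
(7, 5, 3)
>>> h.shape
(37, 23, 3)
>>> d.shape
(3, 37)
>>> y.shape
(37,)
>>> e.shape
(5, 37, 3)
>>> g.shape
(11, 23, 37)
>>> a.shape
(37, 3)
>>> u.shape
(3,)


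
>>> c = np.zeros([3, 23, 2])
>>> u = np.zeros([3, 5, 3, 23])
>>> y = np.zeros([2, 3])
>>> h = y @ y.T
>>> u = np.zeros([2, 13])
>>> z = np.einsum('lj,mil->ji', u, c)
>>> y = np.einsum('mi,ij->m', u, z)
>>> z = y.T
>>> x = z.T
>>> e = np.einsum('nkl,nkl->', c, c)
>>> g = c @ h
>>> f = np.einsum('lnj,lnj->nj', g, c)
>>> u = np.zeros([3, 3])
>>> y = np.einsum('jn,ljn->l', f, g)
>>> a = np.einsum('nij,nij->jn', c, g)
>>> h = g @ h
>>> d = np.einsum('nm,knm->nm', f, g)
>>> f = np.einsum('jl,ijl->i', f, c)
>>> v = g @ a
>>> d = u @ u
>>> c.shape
(3, 23, 2)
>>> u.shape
(3, 3)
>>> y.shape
(3,)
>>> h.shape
(3, 23, 2)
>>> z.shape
(2,)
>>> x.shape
(2,)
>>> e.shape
()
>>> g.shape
(3, 23, 2)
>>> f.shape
(3,)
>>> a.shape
(2, 3)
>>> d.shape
(3, 3)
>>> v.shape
(3, 23, 3)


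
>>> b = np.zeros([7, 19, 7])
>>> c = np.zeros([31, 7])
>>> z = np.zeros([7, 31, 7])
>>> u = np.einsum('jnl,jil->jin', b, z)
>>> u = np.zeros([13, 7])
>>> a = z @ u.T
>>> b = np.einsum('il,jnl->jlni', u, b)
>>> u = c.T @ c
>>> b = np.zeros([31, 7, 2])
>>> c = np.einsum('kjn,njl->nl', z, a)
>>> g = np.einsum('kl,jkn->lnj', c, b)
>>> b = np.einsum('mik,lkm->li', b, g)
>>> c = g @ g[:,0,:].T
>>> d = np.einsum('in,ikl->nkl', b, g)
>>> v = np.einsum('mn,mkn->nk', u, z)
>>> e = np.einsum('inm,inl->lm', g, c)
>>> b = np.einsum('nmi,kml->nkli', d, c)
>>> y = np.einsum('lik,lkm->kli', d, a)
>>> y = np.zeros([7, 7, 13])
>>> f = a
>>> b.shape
(7, 13, 13, 31)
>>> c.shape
(13, 2, 13)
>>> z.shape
(7, 31, 7)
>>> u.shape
(7, 7)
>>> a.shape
(7, 31, 13)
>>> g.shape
(13, 2, 31)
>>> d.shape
(7, 2, 31)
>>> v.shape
(7, 31)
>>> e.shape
(13, 31)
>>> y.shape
(7, 7, 13)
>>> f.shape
(7, 31, 13)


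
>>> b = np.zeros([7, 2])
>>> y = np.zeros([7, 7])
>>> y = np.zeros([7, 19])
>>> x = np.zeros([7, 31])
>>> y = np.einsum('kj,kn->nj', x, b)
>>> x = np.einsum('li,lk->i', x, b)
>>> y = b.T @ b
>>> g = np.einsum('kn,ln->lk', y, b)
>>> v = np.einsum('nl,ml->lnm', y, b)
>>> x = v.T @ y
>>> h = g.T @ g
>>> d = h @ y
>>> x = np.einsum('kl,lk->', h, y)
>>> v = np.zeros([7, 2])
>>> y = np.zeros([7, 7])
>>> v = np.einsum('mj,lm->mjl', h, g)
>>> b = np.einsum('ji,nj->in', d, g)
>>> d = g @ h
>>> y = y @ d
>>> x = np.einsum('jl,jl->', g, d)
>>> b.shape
(2, 7)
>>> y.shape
(7, 2)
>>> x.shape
()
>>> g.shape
(7, 2)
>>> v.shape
(2, 2, 7)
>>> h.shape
(2, 2)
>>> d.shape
(7, 2)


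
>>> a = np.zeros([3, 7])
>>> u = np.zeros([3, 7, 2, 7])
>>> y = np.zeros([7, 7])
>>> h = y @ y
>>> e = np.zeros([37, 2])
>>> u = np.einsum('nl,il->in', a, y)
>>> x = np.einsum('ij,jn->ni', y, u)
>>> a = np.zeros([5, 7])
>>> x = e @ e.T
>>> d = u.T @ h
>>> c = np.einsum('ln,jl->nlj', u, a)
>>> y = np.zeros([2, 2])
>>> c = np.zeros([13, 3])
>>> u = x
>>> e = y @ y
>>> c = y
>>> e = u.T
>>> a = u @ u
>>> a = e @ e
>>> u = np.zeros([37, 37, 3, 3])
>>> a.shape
(37, 37)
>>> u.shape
(37, 37, 3, 3)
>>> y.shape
(2, 2)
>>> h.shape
(7, 7)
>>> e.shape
(37, 37)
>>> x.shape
(37, 37)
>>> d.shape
(3, 7)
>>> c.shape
(2, 2)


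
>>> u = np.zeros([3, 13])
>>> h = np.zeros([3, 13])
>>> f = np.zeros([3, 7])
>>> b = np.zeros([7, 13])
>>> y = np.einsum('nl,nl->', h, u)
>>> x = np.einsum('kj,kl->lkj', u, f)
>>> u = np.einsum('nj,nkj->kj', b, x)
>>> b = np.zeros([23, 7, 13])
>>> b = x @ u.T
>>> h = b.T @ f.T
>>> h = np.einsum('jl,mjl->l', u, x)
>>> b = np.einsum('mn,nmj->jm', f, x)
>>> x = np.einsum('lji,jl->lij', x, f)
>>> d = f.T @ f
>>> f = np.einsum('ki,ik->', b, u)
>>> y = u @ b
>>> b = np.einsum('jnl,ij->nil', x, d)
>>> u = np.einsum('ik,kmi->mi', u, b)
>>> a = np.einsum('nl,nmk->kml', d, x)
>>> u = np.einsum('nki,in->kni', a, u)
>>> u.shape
(13, 3, 7)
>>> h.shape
(13,)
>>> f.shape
()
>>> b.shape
(13, 7, 3)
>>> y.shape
(3, 3)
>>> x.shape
(7, 13, 3)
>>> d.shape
(7, 7)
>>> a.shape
(3, 13, 7)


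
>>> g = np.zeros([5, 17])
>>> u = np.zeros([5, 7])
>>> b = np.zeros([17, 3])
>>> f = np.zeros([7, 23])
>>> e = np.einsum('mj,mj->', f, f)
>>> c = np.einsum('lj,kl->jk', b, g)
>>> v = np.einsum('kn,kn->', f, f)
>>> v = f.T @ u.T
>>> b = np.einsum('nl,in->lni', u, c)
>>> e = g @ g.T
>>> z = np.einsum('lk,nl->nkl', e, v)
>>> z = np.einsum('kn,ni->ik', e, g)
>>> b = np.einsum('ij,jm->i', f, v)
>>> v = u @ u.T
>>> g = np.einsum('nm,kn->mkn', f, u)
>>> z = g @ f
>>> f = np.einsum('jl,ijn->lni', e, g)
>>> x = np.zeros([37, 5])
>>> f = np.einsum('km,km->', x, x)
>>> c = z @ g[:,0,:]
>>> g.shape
(23, 5, 7)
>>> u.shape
(5, 7)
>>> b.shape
(7,)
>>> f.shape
()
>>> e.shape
(5, 5)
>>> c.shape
(23, 5, 7)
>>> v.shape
(5, 5)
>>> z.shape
(23, 5, 23)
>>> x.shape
(37, 5)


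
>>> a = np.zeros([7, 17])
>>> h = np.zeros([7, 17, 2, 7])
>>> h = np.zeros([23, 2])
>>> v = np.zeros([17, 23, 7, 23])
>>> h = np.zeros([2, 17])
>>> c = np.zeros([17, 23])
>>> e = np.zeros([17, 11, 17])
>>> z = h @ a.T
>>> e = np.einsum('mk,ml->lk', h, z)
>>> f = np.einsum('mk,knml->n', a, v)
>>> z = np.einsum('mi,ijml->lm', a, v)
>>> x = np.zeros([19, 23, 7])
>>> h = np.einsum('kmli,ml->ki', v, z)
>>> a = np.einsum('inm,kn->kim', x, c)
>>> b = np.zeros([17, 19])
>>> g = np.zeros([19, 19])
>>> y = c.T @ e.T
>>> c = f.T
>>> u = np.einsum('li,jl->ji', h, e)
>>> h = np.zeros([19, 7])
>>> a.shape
(17, 19, 7)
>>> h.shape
(19, 7)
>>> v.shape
(17, 23, 7, 23)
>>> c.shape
(23,)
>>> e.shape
(7, 17)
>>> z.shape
(23, 7)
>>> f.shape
(23,)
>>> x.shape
(19, 23, 7)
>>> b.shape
(17, 19)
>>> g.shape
(19, 19)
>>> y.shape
(23, 7)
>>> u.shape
(7, 23)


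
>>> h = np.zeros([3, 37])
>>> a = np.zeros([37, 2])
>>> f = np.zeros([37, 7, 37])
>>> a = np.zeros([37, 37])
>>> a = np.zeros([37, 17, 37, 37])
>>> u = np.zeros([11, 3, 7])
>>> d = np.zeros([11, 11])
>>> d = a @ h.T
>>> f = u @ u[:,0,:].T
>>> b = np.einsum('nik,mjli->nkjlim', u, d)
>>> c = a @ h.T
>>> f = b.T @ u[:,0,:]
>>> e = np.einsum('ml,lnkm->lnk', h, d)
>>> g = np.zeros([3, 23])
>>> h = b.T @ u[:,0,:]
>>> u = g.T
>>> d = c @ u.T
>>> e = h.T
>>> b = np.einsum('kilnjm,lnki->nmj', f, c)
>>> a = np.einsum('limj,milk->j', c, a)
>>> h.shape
(37, 3, 37, 17, 7, 7)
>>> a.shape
(3,)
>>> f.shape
(37, 3, 37, 17, 7, 7)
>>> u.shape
(23, 3)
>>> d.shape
(37, 17, 37, 23)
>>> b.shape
(17, 7, 7)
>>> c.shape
(37, 17, 37, 3)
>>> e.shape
(7, 7, 17, 37, 3, 37)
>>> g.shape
(3, 23)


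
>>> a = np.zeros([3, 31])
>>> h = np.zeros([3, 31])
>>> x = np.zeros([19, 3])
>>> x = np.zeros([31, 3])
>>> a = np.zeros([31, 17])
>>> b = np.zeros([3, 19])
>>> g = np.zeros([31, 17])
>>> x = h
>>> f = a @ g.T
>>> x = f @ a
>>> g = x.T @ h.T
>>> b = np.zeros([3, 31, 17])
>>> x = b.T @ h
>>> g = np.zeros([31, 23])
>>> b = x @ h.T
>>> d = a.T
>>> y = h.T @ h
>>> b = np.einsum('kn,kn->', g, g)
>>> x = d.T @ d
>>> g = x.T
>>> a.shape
(31, 17)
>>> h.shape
(3, 31)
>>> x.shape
(31, 31)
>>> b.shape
()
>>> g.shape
(31, 31)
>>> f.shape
(31, 31)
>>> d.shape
(17, 31)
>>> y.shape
(31, 31)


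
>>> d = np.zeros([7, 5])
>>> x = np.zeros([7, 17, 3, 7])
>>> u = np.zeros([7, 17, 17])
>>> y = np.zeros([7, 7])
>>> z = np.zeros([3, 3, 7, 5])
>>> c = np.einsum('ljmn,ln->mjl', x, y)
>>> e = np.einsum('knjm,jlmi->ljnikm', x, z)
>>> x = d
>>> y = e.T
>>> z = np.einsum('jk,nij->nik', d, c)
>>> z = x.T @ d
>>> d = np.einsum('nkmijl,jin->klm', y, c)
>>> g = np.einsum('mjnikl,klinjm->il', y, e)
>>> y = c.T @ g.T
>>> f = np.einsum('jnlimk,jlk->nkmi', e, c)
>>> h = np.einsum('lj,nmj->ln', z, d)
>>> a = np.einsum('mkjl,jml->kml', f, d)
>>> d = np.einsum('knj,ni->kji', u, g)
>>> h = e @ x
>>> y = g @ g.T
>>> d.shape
(7, 17, 3)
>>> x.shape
(7, 5)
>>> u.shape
(7, 17, 17)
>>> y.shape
(17, 17)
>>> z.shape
(5, 5)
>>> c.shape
(3, 17, 7)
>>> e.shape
(3, 3, 17, 5, 7, 7)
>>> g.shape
(17, 3)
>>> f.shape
(3, 7, 7, 5)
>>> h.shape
(3, 3, 17, 5, 7, 5)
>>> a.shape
(7, 3, 5)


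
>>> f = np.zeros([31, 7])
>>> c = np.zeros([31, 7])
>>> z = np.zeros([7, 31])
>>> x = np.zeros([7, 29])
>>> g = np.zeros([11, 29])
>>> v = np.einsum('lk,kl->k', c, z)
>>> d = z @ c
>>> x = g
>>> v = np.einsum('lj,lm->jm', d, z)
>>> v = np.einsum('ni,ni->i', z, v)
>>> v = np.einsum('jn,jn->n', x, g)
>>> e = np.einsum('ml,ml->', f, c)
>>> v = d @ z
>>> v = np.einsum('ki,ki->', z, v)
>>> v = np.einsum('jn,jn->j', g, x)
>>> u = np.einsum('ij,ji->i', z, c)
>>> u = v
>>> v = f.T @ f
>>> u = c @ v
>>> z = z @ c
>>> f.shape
(31, 7)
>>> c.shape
(31, 7)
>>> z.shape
(7, 7)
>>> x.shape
(11, 29)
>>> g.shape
(11, 29)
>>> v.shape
(7, 7)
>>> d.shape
(7, 7)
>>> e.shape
()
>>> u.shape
(31, 7)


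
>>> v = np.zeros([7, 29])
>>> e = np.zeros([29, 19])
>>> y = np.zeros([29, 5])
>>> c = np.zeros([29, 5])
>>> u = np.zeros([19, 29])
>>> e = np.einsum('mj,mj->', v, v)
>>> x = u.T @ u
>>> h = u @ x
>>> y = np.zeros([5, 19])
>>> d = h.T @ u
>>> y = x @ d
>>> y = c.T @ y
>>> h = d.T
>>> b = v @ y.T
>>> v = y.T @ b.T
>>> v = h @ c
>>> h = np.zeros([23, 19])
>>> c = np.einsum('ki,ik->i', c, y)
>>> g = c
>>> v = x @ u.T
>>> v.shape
(29, 19)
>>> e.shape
()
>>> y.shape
(5, 29)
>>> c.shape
(5,)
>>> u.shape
(19, 29)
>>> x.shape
(29, 29)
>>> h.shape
(23, 19)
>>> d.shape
(29, 29)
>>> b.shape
(7, 5)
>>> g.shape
(5,)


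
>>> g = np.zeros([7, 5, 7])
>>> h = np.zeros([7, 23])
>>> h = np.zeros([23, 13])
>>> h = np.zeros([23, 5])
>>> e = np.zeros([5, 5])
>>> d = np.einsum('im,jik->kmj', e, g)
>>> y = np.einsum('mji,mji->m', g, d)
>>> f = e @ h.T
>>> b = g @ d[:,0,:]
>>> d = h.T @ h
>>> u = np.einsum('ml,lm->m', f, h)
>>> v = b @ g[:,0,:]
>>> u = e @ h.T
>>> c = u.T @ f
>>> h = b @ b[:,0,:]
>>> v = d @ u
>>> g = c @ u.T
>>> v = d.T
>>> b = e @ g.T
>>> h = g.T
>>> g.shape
(23, 5)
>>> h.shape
(5, 23)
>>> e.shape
(5, 5)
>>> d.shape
(5, 5)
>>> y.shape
(7,)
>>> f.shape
(5, 23)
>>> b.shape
(5, 23)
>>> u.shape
(5, 23)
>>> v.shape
(5, 5)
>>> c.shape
(23, 23)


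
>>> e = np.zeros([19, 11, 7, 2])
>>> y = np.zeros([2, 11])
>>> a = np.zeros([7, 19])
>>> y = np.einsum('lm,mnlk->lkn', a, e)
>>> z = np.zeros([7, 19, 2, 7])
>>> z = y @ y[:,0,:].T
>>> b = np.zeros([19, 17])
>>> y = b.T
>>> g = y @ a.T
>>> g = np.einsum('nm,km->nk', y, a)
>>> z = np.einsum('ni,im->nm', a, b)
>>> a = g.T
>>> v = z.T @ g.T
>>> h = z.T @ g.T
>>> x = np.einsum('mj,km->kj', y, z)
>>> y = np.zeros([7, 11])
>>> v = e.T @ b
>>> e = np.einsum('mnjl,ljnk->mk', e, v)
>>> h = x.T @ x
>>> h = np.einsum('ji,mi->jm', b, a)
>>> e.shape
(19, 17)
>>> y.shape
(7, 11)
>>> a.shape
(7, 17)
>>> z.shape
(7, 17)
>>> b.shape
(19, 17)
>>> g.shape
(17, 7)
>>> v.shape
(2, 7, 11, 17)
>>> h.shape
(19, 7)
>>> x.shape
(7, 19)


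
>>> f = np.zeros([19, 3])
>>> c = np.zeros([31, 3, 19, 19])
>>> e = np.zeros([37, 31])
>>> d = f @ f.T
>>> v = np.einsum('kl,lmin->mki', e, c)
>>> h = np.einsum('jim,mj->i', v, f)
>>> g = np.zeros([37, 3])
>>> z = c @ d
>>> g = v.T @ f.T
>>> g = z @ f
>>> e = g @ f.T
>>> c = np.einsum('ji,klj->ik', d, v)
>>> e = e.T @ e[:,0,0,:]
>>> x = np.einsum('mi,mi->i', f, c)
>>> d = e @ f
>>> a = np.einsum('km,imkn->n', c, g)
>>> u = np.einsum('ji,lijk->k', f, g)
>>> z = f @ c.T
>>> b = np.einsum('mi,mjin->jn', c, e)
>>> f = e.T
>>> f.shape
(19, 3, 19, 19)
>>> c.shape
(19, 3)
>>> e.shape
(19, 19, 3, 19)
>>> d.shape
(19, 19, 3, 3)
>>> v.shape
(3, 37, 19)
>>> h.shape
(37,)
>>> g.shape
(31, 3, 19, 3)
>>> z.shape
(19, 19)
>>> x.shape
(3,)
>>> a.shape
(3,)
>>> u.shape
(3,)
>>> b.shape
(19, 19)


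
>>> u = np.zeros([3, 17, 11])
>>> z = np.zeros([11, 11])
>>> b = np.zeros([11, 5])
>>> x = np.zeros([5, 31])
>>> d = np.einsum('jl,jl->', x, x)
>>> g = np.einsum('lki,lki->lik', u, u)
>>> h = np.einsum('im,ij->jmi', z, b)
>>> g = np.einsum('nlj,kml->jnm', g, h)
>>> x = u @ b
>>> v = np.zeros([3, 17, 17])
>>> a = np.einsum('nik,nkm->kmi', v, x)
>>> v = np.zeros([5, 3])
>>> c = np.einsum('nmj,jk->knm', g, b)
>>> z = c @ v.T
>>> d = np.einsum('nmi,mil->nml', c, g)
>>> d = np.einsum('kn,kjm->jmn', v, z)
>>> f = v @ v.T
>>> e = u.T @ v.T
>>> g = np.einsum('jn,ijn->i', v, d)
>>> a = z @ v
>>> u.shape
(3, 17, 11)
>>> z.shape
(5, 17, 5)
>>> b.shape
(11, 5)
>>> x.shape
(3, 17, 5)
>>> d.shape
(17, 5, 3)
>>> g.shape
(17,)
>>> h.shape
(5, 11, 11)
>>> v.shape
(5, 3)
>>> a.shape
(5, 17, 3)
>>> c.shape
(5, 17, 3)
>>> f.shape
(5, 5)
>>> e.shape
(11, 17, 5)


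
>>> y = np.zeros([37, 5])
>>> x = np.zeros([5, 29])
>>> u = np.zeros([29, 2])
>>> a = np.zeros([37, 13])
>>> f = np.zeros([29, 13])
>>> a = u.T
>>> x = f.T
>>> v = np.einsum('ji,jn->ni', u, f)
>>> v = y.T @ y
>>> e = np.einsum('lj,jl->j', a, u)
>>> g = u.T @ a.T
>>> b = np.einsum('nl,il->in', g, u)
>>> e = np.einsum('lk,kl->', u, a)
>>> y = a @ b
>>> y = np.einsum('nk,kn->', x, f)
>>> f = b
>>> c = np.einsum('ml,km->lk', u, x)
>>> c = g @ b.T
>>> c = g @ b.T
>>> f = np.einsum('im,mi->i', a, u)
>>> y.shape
()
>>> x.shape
(13, 29)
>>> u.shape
(29, 2)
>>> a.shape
(2, 29)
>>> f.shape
(2,)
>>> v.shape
(5, 5)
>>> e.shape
()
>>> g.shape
(2, 2)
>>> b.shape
(29, 2)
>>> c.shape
(2, 29)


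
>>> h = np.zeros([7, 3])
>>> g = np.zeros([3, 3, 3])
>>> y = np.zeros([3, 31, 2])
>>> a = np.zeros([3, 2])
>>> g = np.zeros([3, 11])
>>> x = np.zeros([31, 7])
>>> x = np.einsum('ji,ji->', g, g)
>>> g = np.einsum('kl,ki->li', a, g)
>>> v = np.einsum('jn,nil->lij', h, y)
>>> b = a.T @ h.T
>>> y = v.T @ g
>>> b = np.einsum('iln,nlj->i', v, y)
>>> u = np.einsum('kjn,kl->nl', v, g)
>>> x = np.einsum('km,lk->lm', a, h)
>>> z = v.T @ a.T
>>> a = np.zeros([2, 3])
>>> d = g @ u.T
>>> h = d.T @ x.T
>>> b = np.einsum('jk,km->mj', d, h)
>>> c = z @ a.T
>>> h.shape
(7, 7)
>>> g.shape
(2, 11)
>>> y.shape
(7, 31, 11)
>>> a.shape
(2, 3)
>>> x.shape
(7, 2)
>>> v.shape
(2, 31, 7)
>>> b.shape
(7, 2)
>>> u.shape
(7, 11)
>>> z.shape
(7, 31, 3)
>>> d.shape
(2, 7)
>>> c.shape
(7, 31, 2)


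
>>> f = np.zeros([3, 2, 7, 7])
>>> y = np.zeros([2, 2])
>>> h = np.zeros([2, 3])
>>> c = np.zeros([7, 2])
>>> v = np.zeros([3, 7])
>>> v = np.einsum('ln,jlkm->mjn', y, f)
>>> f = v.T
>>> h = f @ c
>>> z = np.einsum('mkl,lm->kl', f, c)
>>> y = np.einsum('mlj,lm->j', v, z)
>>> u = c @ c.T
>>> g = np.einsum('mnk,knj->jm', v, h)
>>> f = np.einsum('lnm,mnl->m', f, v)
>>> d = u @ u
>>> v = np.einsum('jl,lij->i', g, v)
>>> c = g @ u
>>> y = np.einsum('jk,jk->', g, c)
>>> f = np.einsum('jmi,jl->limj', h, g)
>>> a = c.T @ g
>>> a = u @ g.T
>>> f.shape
(7, 2, 3, 2)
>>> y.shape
()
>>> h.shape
(2, 3, 2)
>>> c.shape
(2, 7)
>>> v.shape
(3,)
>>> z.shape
(3, 7)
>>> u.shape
(7, 7)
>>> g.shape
(2, 7)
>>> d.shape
(7, 7)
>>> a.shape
(7, 2)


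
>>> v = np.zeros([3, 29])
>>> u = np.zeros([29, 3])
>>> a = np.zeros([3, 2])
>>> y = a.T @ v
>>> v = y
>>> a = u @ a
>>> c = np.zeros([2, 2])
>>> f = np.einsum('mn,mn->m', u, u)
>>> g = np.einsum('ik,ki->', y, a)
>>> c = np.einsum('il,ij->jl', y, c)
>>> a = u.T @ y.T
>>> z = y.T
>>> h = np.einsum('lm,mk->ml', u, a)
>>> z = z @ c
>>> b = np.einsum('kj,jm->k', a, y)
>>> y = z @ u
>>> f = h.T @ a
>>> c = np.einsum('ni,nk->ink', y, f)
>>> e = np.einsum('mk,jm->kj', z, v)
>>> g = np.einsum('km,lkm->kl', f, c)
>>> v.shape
(2, 29)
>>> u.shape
(29, 3)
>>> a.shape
(3, 2)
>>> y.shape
(29, 3)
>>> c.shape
(3, 29, 2)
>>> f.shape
(29, 2)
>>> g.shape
(29, 3)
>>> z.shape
(29, 29)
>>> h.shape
(3, 29)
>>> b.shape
(3,)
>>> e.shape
(29, 2)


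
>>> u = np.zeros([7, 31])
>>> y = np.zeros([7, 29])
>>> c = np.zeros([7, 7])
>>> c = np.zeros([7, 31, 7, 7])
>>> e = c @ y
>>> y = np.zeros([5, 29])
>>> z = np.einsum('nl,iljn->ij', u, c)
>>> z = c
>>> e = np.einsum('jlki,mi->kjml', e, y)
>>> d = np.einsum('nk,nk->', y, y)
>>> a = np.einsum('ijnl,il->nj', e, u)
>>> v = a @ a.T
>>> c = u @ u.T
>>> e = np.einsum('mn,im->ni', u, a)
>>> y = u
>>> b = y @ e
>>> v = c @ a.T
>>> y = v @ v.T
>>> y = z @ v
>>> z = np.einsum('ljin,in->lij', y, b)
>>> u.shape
(7, 31)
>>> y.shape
(7, 31, 7, 5)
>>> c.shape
(7, 7)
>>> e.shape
(31, 5)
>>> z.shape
(7, 7, 31)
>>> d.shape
()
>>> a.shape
(5, 7)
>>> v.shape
(7, 5)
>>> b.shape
(7, 5)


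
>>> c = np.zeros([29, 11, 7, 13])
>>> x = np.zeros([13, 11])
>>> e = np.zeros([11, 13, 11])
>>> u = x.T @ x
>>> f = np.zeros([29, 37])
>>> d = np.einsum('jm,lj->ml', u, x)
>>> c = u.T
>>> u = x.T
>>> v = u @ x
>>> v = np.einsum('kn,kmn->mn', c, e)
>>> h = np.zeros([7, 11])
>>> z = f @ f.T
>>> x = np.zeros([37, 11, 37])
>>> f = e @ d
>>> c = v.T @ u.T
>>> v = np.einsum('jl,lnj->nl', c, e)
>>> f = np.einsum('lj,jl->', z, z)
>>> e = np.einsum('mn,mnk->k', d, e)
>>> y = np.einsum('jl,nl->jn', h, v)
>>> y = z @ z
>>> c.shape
(11, 11)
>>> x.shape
(37, 11, 37)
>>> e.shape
(11,)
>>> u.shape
(11, 13)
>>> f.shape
()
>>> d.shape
(11, 13)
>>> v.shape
(13, 11)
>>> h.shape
(7, 11)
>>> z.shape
(29, 29)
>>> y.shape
(29, 29)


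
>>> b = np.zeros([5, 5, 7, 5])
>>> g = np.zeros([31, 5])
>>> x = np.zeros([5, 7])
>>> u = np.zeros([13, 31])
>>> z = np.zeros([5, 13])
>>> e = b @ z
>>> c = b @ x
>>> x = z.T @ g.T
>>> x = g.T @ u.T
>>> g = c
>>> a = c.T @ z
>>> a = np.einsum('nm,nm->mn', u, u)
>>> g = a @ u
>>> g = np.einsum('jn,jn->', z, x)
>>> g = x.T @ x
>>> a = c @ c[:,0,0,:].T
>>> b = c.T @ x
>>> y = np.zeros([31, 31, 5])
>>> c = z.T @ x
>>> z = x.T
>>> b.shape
(7, 7, 5, 13)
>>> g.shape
(13, 13)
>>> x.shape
(5, 13)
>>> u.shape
(13, 31)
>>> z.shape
(13, 5)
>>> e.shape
(5, 5, 7, 13)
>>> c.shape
(13, 13)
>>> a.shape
(5, 5, 7, 5)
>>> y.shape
(31, 31, 5)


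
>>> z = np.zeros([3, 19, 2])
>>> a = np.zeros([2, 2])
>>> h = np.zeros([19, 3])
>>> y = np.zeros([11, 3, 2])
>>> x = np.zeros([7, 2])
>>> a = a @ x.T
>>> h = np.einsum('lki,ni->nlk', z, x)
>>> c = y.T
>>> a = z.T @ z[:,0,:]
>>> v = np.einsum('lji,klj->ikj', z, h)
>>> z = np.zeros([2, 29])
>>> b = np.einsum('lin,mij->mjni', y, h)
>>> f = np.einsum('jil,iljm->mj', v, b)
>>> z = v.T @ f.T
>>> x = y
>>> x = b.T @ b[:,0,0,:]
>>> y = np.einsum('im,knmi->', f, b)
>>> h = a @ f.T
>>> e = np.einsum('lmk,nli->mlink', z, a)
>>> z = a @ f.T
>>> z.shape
(2, 19, 3)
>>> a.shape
(2, 19, 2)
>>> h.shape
(2, 19, 3)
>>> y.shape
()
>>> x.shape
(3, 2, 19, 3)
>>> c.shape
(2, 3, 11)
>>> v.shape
(2, 7, 19)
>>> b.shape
(7, 19, 2, 3)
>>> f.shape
(3, 2)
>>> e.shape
(7, 19, 2, 2, 3)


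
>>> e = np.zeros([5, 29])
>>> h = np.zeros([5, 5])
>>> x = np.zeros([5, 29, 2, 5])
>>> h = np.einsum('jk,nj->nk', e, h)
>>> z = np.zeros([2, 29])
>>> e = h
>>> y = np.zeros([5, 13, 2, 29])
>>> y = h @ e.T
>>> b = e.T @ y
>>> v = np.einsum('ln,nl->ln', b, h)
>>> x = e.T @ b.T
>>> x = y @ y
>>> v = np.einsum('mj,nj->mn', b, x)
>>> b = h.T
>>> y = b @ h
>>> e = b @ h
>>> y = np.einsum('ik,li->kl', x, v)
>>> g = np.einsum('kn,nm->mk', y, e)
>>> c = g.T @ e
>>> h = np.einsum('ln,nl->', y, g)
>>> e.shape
(29, 29)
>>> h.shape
()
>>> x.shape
(5, 5)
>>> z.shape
(2, 29)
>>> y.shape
(5, 29)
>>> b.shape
(29, 5)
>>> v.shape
(29, 5)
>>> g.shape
(29, 5)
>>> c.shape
(5, 29)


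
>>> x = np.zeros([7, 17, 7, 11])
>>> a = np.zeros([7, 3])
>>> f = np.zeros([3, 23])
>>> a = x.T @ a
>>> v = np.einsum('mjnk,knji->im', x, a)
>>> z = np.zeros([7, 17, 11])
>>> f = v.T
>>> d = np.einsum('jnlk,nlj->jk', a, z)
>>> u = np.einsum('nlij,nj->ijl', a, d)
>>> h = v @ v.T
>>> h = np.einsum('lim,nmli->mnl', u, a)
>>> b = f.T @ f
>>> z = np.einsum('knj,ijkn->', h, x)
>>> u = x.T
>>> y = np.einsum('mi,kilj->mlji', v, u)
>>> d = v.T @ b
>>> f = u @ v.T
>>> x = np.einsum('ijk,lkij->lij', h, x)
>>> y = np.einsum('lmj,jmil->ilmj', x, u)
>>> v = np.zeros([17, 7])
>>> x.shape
(7, 7, 11)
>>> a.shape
(11, 7, 17, 3)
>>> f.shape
(11, 7, 17, 3)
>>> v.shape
(17, 7)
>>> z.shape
()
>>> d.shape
(7, 3)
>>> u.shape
(11, 7, 17, 7)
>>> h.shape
(7, 11, 17)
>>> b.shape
(3, 3)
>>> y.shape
(17, 7, 7, 11)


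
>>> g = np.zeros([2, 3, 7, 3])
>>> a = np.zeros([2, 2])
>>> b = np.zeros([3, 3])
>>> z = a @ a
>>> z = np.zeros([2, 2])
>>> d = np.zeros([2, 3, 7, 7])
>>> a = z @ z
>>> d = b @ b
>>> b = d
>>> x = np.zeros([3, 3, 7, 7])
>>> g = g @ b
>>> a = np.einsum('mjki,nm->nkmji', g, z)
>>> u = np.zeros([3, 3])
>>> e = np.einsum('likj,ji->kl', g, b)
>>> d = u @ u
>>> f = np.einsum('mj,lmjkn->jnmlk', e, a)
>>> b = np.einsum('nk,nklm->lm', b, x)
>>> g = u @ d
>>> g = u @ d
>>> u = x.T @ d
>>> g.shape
(3, 3)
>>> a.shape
(2, 7, 2, 3, 3)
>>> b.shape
(7, 7)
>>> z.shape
(2, 2)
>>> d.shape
(3, 3)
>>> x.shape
(3, 3, 7, 7)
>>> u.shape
(7, 7, 3, 3)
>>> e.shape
(7, 2)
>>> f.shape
(2, 3, 7, 2, 3)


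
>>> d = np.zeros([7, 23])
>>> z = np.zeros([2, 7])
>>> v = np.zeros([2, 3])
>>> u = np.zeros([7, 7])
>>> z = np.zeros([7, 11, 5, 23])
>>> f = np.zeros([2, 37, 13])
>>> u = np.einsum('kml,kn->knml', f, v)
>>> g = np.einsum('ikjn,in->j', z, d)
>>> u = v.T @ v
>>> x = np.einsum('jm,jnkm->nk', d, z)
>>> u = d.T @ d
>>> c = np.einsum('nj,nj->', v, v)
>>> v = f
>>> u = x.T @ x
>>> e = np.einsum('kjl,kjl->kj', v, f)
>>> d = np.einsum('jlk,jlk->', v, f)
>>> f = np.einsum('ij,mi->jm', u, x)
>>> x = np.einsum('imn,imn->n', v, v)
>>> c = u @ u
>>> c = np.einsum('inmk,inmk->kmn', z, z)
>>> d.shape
()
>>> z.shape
(7, 11, 5, 23)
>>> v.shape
(2, 37, 13)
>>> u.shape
(5, 5)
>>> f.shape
(5, 11)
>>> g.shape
(5,)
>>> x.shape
(13,)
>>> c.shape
(23, 5, 11)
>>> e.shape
(2, 37)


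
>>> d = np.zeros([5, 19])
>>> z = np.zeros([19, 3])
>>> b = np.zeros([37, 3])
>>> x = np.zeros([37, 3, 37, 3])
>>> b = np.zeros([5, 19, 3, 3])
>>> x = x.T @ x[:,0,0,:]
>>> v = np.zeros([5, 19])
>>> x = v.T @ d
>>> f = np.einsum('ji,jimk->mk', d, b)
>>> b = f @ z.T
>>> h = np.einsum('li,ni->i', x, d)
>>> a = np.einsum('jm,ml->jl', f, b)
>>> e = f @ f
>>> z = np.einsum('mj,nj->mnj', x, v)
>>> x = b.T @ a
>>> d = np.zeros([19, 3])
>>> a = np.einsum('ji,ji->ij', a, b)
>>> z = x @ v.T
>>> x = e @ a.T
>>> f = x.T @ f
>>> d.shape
(19, 3)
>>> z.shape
(19, 5)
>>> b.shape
(3, 19)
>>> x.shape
(3, 19)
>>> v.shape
(5, 19)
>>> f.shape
(19, 3)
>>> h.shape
(19,)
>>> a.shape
(19, 3)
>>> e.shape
(3, 3)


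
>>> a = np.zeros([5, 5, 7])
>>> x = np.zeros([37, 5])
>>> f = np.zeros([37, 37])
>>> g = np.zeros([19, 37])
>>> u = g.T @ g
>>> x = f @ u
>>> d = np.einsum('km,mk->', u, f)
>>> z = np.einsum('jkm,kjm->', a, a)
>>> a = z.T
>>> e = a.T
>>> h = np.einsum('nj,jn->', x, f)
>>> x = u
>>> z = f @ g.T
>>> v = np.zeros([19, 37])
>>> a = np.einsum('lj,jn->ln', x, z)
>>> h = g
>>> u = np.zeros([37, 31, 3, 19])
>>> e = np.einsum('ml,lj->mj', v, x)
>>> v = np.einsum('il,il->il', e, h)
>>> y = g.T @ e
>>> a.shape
(37, 19)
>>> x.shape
(37, 37)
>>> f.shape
(37, 37)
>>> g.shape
(19, 37)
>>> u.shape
(37, 31, 3, 19)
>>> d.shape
()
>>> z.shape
(37, 19)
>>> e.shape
(19, 37)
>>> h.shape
(19, 37)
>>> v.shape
(19, 37)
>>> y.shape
(37, 37)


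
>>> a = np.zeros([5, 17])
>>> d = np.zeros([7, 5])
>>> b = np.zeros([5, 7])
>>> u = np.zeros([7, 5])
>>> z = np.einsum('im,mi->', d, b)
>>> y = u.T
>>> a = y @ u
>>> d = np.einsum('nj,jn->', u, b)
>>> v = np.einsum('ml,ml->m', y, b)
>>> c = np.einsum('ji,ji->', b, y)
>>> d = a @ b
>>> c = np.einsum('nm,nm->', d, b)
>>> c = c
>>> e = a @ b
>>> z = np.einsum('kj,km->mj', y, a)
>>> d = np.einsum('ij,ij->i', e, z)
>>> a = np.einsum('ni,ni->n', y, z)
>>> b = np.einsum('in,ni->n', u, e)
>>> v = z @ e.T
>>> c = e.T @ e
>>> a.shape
(5,)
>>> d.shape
(5,)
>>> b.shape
(5,)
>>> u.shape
(7, 5)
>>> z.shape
(5, 7)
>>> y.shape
(5, 7)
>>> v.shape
(5, 5)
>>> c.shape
(7, 7)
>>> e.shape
(5, 7)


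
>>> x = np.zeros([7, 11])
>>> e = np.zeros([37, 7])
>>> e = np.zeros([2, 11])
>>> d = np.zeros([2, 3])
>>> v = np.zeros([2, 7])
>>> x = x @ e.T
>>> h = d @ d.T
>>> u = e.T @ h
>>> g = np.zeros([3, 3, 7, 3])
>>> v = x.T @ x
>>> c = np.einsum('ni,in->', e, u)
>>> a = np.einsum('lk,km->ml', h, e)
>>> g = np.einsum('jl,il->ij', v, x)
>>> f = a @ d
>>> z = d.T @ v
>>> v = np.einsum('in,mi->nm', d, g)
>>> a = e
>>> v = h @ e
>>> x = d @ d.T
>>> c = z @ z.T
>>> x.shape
(2, 2)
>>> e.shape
(2, 11)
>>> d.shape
(2, 3)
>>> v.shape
(2, 11)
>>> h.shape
(2, 2)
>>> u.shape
(11, 2)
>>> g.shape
(7, 2)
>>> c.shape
(3, 3)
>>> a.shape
(2, 11)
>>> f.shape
(11, 3)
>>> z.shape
(3, 2)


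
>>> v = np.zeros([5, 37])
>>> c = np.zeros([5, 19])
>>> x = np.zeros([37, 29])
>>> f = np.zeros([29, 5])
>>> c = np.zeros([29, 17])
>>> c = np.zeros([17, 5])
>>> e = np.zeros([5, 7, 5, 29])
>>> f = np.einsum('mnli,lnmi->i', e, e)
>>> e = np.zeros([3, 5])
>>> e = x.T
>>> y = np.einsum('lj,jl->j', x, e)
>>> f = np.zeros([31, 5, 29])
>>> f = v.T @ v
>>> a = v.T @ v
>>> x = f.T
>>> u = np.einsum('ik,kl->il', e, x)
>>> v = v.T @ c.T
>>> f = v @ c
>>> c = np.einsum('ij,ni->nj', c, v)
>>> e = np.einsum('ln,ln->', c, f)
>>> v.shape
(37, 17)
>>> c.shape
(37, 5)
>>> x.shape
(37, 37)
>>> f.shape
(37, 5)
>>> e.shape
()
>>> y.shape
(29,)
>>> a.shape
(37, 37)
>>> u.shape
(29, 37)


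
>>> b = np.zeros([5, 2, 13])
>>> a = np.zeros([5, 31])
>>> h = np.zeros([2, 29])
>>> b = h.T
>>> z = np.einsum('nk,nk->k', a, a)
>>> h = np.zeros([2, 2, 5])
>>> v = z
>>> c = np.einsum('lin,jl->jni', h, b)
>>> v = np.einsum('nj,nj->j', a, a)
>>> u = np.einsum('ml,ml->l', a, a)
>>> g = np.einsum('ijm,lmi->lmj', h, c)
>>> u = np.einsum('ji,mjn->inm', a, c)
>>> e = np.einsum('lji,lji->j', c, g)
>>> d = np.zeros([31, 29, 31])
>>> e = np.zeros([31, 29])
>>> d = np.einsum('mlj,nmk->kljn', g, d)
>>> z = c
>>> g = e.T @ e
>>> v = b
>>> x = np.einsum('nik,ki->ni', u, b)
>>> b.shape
(29, 2)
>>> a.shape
(5, 31)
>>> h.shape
(2, 2, 5)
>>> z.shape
(29, 5, 2)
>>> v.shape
(29, 2)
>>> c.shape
(29, 5, 2)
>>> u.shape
(31, 2, 29)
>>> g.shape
(29, 29)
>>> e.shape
(31, 29)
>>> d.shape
(31, 5, 2, 31)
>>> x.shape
(31, 2)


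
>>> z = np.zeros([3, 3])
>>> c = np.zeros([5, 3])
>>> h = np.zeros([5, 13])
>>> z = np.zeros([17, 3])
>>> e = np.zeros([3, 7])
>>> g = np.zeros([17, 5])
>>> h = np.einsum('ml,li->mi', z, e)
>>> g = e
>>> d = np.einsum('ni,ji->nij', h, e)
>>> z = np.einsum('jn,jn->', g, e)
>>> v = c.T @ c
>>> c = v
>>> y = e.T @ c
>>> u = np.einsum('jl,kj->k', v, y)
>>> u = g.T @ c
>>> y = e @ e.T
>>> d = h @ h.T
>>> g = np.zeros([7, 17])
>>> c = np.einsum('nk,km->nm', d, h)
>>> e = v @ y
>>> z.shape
()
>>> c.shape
(17, 7)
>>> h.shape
(17, 7)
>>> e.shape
(3, 3)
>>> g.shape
(7, 17)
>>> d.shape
(17, 17)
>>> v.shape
(3, 3)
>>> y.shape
(3, 3)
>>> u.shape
(7, 3)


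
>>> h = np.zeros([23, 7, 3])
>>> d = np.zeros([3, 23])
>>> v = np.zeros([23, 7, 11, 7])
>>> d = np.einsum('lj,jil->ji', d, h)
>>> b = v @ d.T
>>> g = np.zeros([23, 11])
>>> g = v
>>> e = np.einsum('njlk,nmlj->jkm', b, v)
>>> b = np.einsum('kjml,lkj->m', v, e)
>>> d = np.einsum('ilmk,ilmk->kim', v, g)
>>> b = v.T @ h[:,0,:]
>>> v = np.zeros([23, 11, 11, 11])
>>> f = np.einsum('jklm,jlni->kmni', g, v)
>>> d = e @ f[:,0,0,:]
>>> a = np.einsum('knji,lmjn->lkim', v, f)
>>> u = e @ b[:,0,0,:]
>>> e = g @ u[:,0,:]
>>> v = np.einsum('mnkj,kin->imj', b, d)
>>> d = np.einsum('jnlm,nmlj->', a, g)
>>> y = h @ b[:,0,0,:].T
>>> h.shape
(23, 7, 3)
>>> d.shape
()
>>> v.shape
(23, 7, 3)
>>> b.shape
(7, 11, 7, 3)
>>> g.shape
(23, 7, 11, 7)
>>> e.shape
(23, 7, 11, 3)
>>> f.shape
(7, 7, 11, 11)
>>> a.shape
(7, 23, 11, 7)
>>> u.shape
(7, 23, 3)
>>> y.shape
(23, 7, 7)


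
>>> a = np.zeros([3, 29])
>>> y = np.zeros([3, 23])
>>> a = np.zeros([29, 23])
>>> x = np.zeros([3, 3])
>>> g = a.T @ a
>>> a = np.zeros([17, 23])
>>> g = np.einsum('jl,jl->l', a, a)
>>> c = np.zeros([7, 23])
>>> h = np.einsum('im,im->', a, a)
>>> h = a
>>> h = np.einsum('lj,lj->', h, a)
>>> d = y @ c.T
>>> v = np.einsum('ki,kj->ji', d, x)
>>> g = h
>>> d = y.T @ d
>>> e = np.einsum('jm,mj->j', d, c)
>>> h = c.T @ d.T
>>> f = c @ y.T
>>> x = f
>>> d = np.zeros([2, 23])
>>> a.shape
(17, 23)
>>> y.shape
(3, 23)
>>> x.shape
(7, 3)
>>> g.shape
()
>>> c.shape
(7, 23)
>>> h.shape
(23, 23)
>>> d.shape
(2, 23)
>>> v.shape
(3, 7)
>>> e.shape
(23,)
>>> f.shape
(7, 3)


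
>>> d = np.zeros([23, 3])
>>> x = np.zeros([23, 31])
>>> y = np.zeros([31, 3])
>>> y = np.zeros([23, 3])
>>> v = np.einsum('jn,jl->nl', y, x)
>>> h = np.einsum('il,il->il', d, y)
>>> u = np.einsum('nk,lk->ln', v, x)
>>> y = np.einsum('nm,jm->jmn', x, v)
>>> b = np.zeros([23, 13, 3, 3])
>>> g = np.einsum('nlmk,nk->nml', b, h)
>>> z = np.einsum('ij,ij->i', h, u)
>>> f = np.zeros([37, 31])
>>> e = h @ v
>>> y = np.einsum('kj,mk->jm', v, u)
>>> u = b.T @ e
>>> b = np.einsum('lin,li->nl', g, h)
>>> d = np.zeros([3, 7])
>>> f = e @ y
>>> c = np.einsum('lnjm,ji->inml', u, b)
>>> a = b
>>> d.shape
(3, 7)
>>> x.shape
(23, 31)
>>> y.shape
(31, 23)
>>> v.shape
(3, 31)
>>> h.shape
(23, 3)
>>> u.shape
(3, 3, 13, 31)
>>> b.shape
(13, 23)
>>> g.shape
(23, 3, 13)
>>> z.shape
(23,)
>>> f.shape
(23, 23)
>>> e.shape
(23, 31)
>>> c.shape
(23, 3, 31, 3)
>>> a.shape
(13, 23)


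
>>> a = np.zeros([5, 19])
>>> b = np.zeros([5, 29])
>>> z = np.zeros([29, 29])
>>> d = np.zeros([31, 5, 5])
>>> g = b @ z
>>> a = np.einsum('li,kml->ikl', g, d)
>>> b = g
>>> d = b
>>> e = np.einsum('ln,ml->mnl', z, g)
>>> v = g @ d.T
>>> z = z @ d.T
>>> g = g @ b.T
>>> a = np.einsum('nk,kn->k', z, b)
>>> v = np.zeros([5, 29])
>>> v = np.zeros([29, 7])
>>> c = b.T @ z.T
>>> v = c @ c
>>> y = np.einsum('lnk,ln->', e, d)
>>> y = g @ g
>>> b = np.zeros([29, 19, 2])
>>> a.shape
(5,)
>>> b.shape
(29, 19, 2)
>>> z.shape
(29, 5)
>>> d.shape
(5, 29)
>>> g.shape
(5, 5)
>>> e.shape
(5, 29, 29)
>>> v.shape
(29, 29)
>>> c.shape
(29, 29)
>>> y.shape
(5, 5)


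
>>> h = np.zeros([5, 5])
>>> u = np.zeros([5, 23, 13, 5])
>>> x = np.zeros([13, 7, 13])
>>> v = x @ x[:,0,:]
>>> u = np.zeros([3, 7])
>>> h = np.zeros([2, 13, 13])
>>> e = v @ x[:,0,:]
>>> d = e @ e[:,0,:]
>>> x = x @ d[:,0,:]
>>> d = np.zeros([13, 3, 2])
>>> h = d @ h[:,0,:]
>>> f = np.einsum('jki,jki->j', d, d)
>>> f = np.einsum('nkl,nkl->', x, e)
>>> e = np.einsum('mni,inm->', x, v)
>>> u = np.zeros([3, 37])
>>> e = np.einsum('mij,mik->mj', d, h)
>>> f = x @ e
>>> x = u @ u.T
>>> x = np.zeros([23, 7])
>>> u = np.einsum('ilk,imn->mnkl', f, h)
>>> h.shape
(13, 3, 13)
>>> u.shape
(3, 13, 2, 7)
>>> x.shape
(23, 7)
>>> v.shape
(13, 7, 13)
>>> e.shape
(13, 2)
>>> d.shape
(13, 3, 2)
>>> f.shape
(13, 7, 2)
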